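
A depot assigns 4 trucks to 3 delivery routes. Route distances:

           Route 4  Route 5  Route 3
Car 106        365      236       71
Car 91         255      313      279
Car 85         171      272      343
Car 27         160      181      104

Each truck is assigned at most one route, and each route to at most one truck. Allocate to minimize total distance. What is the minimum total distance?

Minimum total: 423 km

Optimal: Car 85→Route 4 (171 km), Car 27→Route 5 (181 km), Car 106→Route 3 (71 km) — total 171+181+71 = 423 km.
Row-greedy (each truck in turn takes its cheapest remaining route) gives 598 km, worse by 175.
Next-best assignment: Car 27→Route 4, Car 85→Route 5, Car 106→Route 3 = 503 km.
Swapping Car 106↔Car 27 (Car 106→Route 5 236 km, Car 27→Route 3 104 km) adds 88.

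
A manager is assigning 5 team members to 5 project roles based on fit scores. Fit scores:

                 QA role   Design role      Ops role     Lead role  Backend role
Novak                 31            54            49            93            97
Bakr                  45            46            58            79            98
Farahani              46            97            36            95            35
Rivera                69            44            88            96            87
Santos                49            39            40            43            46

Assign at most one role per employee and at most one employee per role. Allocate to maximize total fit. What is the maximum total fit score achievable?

Optimal: Novak→Lead role (93 pts), Bakr→Backend role (98 pts), Farahani→Design role (97 pts), Rivera→Ops role (88 pts), Santos→QA role (49 pts) — total 93+98+97+88+49 = 425 pts.
Row-greedy (each employee in turn takes its best remaining role) gives 410 pts, worse by 15.
Every other assignment is strictly worse.

Max total: 425 pts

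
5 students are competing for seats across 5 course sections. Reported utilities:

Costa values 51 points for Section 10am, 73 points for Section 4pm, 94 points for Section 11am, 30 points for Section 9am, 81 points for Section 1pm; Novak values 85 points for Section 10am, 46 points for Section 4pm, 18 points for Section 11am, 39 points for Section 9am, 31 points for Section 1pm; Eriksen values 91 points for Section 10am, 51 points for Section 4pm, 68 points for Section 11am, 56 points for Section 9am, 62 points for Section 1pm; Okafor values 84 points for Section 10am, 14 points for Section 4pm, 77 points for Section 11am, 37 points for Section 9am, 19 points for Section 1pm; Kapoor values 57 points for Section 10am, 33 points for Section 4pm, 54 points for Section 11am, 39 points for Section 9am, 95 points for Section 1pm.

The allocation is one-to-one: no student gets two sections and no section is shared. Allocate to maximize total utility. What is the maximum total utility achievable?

Maximum total: 386 points

Optimal: Costa→Section 4pm (73 points), Novak→Section 10am (85 points), Eriksen→Section 9am (56 points), Okafor→Section 11am (77 points), Kapoor→Section 1pm (95 points) — total 73+85+56+77+95 = 386 points.
Row-greedy (each student in turn takes its best remaining section) gives 311 points, worse by 75.
Swapping Costa↔Kapoor (Costa→Section 1pm 81 points, Kapoor→Section 4pm 33 points) loses 54.
Checked against all permutations: 386 points is optimal.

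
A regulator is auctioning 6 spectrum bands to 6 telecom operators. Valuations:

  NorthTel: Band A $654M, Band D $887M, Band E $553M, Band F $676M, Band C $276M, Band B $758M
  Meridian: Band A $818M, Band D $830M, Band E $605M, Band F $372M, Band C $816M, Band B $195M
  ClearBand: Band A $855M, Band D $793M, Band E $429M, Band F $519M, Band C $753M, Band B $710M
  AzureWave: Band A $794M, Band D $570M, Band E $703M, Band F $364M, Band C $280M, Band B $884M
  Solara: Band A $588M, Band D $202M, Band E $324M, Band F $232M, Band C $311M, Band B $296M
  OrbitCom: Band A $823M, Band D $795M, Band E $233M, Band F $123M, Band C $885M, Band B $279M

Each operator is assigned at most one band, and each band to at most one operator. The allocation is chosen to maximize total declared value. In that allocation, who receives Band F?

This is a one-to-one assignment (maximum-weight bipartite matching).
Optimal: NorthTel→Band F ($676M), Meridian→Band D ($830M), ClearBand→Band A ($855M), AzureWave→Band B ($884M), Solara→Band E ($324M), OrbitCom→Band C ($885M) — total 676+830+855+884+324+885 = $4454M.
Row-greedy (each operator in turn takes its best remaining band) gives $3789M, worse by 665.
Next-best assignment: NorthTel→Band F, Meridian→Band E, ClearBand→Band D, AzureWave→Band B, Solara→Band A, OrbitCom→Band C = $4431M.
NorthTel's own top band is Band D ($887M), but forcing NorthTel→Band D and reassigning the rest optimally gives only $4368M — worse by 86.

NorthTel receives Band F.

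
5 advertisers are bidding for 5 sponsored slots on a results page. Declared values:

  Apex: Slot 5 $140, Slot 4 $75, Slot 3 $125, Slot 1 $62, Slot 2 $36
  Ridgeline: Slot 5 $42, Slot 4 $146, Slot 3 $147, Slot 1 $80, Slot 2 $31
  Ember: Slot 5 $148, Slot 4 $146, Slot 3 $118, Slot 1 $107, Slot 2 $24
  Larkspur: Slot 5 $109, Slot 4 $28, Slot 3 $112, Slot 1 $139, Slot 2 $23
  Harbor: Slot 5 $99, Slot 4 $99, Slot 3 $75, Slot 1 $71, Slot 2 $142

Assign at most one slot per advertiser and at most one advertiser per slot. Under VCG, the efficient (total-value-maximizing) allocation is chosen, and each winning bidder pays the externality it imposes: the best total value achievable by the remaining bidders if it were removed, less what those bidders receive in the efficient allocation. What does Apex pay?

Efficient allocation: Apex→Slot 5 ($140), Ridgeline→Slot 3 ($147), Ember→Slot 4 ($146), Larkspur→Slot 1 ($139), Harbor→Slot 2 ($142); total welfare W = $714.
Apex receives Slot 5 at value $140, so the others get W − 140 = $574.
Without Apex: best allocation of the remaining 4 bidders over all 5 slots is Ridgeline→Slot 3 ($147), Ember→Slot 5 ($148), Larkspur→Slot 1 ($139), Harbor→Slot 2 ($142), total $576.
VCG payment = (others' best without Apex) − (others' welfare with Apex) = 576 − 574 = $2.

Apex pays $2.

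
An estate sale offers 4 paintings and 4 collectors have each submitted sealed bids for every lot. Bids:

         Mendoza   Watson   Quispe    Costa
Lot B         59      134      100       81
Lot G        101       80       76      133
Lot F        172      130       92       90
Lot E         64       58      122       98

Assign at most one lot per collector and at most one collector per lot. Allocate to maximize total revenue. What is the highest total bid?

Optimal: Mendoza→Lot F ($172), Watson→Lot B ($134), Quispe→Lot E ($122), Costa→Lot G ($133) — total 172+134+122+133 = $561.

Max total: $561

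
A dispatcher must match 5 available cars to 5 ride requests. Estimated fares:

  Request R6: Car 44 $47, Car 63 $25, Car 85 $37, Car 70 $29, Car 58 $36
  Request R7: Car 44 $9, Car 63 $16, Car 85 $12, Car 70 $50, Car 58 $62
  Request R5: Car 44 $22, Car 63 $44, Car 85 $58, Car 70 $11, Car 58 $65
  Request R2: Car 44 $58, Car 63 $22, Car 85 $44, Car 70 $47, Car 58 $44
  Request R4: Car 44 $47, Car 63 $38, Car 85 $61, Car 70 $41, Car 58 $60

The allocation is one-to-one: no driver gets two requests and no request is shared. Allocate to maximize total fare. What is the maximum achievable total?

This is the linear assignment problem.
Optimal: Car 44→Request R6 ($47), Car 63→Request R5 ($44), Car 85→Request R4 ($61), Car 70→Request R2 ($47), Car 58→Request R7 ($62) — total 47+44+61+47+62 = $261.
Column-greedy (each request in turn goes to its best remaining driver) gives $252, worse by 9.
Checked against all permutations: $261 is optimal.

Max total: $261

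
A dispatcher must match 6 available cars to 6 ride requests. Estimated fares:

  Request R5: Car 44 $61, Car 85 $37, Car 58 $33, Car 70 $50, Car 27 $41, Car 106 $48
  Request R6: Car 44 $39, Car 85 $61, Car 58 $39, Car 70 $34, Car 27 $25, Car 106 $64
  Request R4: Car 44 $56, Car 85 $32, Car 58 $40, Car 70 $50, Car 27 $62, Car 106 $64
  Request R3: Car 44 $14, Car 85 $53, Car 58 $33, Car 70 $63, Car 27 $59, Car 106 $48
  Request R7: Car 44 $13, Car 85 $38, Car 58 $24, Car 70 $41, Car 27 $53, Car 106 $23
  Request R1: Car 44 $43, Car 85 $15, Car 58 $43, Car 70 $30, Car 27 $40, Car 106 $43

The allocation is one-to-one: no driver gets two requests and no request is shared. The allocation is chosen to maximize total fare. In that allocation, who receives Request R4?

This is the linear assignment problem.
Optimal: Car 44→Request R5 ($61), Car 85→Request R6 ($61), Car 58→Request R1 ($43), Car 70→Request R3 ($63), Car 27→Request R7 ($53), Car 106→Request R4 ($64) — total 61+61+43+63+53+64 = $345.
Max-entry greedy (repeatedly take the single best remaining cell) gives $331, worse by 14.
Next-best assignment: Car 44→Request R5, Car 85→Request R7, Car 58→Request R1, Car 70→Request R3, Car 27→Request R4, Car 106→Request R6 = $331.
Car 106's own top request is Request R6 ($64), but forcing Car 106→Request R6 and reassigning the rest optimally gives only $331 — worse by 14.

Car 106 receives Request R4.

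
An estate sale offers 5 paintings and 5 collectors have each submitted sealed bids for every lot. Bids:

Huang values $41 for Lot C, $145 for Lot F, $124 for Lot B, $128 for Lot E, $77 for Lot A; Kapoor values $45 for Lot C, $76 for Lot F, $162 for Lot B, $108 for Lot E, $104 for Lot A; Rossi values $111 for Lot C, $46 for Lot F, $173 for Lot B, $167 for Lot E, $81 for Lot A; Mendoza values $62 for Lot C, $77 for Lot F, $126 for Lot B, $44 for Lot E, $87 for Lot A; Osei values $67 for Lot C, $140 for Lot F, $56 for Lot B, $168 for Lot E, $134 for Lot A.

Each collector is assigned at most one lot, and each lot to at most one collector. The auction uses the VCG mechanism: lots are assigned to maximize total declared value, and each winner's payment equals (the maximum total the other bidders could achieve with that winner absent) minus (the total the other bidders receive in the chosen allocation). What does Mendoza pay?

Mendoza pays $22.

Efficient allocation: Huang→Lot F ($145), Kapoor→Lot B ($162), Rossi→Lot C ($111), Mendoza→Lot A ($87), Osei→Lot E ($168); total welfare W = $673.
Mendoza receives Lot A at value $87, so the others get W − 87 = $586.
Without Mendoza: best allocation of the remaining 4 bidders over all 5 lots is Huang→Lot F ($145), Kapoor→Lot B ($162), Rossi→Lot E ($167), Osei→Lot A ($134), total $608.
VCG payment = (others' best without Mendoza) − (others' welfare with Mendoza) = 608 − 586 = $22.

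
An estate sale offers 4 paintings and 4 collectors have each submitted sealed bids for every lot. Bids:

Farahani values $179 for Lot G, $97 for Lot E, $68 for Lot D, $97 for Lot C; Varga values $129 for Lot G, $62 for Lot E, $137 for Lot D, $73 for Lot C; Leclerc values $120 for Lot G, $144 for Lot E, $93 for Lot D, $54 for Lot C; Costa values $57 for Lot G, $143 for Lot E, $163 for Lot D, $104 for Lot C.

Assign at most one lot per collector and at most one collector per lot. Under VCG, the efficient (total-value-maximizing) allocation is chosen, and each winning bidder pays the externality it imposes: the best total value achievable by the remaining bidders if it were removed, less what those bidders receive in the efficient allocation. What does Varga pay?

Varga pays $59.

Efficient allocation: Farahani→Lot G ($179), Varga→Lot D ($137), Leclerc→Lot E ($144), Costa→Lot C ($104); total welfare W = $564.
Varga receives Lot D at value $137, so the others get W − 137 = $427.
Without Varga: best allocation of the remaining 3 bidders over all 4 lots is Farahani→Lot G ($179), Leclerc→Lot E ($144), Costa→Lot D ($163), total $486.
VCG payment = (others' best without Varga) − (others' welfare with Varga) = 486 − 427 = $59.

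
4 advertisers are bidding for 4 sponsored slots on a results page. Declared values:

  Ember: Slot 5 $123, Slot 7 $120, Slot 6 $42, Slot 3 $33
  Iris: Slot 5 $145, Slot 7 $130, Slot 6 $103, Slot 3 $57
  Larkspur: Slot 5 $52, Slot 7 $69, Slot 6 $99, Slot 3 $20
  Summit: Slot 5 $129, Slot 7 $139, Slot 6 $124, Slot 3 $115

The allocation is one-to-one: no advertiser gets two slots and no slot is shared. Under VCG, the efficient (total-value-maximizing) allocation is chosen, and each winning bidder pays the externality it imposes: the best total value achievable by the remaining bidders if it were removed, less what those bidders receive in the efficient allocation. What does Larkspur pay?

Efficient allocation: Ember→Slot 7 ($120), Iris→Slot 5 ($145), Larkspur→Slot 6 ($99), Summit→Slot 3 ($115); total welfare W = $479.
Larkspur receives Slot 6 at value $99, so the others get W − 99 = $380.
Without Larkspur: best allocation of the remaining 3 bidders over all 4 slots is Ember→Slot 7 ($120), Iris→Slot 5 ($145), Summit→Slot 6 ($124), total $389.
VCG payment = (others' best without Larkspur) − (others' welfare with Larkspur) = 389 − 380 = $9.

Larkspur pays $9.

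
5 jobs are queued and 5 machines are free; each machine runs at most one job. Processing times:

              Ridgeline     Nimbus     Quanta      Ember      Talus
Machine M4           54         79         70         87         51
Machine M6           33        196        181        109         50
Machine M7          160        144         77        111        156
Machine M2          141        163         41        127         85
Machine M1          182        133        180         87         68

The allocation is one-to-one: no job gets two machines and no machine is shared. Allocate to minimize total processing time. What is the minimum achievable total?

Min total: 332 min

Optimal: Ridgeline→Machine M6 (33 min), Nimbus→Machine M4 (79 min), Quanta→Machine M2 (41 min), Ember→Machine M7 (111 min), Talus→Machine M1 (68 min) — total 33+79+41+111+68 = 332 min.
Min-entry greedy (repeatedly take the single cheapest remaining cell) gives 356 min, worse by 24.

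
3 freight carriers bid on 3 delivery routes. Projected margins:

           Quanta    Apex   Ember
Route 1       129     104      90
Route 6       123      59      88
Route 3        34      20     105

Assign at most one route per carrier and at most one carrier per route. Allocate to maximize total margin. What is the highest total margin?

Maximum total: $332k

Optimal: Quanta→Route 6 ($123k), Apex→Route 1 ($104k), Ember→Route 3 ($105k) — total 123+104+105 = $332k.
Max-entry greedy (repeatedly take the single best remaining cell) gives $293k, worse by 39.
Next-best assignment: Quanta→Route 1, Apex→Route 6, Ember→Route 3 = $293k.
No other one-to-one assignment exceeds $332k.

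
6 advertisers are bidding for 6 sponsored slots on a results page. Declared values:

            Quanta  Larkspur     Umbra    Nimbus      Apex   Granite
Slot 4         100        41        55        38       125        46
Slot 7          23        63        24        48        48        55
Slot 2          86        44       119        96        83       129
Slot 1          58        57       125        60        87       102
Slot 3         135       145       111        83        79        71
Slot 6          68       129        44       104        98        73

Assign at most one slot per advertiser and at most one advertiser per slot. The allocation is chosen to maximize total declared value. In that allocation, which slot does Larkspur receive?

Larkspur receives Slot 6.

Optimal: Quanta→Slot 3 ($135), Larkspur→Slot 6 ($129), Umbra→Slot 1 ($125), Nimbus→Slot 7 ($48), Apex→Slot 4 ($125), Granite→Slot 2 ($129) — total 135+129+125+48+125+129 = $691.
Row-greedy (each advertiser in turn takes its best remaining slot) gives $665, worse by 26.
Every other assignment is strictly worse.
Larkspur's own top slot is Slot 3 ($145), but forcing Larkspur→Slot 3 and reassigning the rest optimally gives only $651 — worse by 40.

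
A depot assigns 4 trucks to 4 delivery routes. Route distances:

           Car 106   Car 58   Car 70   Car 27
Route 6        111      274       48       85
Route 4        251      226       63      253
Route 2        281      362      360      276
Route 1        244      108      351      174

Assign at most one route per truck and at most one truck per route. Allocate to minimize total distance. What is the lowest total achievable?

Minimum total: 537 km

Optimal: Car 106→Route 2 (281 km), Car 58→Route 1 (108 km), Car 70→Route 4 (63 km), Car 27→Route 6 (85 km) — total 281+108+63+85 = 537 km.
Row-greedy (each truck in turn takes its cheapest remaining route) gives 558 km, worse by 21.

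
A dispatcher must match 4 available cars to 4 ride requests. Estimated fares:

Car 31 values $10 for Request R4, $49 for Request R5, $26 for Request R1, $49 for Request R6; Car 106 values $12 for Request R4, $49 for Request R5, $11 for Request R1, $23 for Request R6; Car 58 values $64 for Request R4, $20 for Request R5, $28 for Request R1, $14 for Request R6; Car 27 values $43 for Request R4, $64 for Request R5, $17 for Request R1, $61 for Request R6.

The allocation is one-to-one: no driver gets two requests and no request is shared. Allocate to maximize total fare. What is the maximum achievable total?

Optimal: Car 31→Request R1 ($26), Car 106→Request R5 ($49), Car 58→Request R4 ($64), Car 27→Request R6 ($61) — total 26+49+64+61 = $200.
Max-entry greedy (repeatedly take the single best remaining cell) gives $188, worse by 12.
Checked against all permutations: $200 is optimal.

Max total: $200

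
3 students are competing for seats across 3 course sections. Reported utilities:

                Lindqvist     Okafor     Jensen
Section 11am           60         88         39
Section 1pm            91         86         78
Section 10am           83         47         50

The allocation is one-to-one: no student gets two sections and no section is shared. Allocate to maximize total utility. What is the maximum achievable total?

Optimal: Lindqvist→Section 10am (83 points), Okafor→Section 11am (88 points), Jensen→Section 1pm (78 points) — total 83+88+78 = 249 points.
No other one-to-one assignment exceeds 249 points.

Maximum total: 249 points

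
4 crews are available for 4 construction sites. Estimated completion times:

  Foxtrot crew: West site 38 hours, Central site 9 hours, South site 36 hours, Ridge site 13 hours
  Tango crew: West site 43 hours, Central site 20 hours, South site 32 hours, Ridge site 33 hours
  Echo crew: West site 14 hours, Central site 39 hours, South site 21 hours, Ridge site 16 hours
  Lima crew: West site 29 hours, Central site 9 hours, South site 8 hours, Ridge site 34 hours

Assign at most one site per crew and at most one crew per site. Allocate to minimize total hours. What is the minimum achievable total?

Treat this as an assignment problem: match each crew to one site.
Optimal: Foxtrot crew→Ridge site (13 hours), Tango crew→Central site (20 hours), Echo crew→West site (14 hours), Lima crew→South site (8 hours) — total 13+20+14+8 = 55 hours.
Row-greedy (each crew in turn takes its cheapest remaining site) gives 89 hours, worse by 34.
Checked against all permutations: 55 hours is optimal.

Minimum total: 55 hours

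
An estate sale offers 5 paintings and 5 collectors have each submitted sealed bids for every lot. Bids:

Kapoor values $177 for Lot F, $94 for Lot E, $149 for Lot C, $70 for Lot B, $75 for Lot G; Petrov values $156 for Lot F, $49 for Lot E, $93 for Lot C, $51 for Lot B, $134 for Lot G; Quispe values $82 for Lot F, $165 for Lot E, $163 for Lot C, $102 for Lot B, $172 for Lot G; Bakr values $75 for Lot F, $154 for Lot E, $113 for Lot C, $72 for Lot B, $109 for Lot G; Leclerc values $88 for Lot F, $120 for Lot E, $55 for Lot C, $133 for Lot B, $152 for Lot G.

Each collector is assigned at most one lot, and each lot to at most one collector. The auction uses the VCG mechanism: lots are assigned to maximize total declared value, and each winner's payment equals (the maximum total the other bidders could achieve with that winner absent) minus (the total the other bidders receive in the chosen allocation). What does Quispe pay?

Efficient allocation: Kapoor→Lot C ($149), Petrov→Lot F ($156), Quispe→Lot G ($172), Bakr→Lot E ($154), Leclerc→Lot B ($133); total welfare W = $764.
Quispe receives Lot G at value $172, so the others get W − 172 = $592.
Without Quispe: best allocation of the remaining 4 bidders over all 5 lots is Kapoor→Lot C ($149), Petrov→Lot F ($156), Bakr→Lot E ($154), Leclerc→Lot G ($152), total $611.
VCG payment = (others' best without Quispe) − (others' welfare with Quispe) = 611 − 592 = $19.

Quispe pays $19.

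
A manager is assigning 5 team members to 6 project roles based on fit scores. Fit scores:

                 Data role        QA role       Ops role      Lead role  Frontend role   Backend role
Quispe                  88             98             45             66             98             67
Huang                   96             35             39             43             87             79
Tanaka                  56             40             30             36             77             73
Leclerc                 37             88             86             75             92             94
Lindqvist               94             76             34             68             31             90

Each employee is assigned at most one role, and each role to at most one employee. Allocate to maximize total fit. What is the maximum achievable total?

Max total: 447 pts

This is a one-to-one assignment (maximum-weight bipartite matching).
Optimal: Quispe→QA role (98 pts), Huang→Data role (96 pts), Tanaka→Frontend role (77 pts), Leclerc→Ops role (86 pts), Lindqvist→Backend role (90 pts) — total 98+96+77+86+90 = 447 pts.
Column-greedy (each role in turn goes to its best remaining employee) gives 425 pts, worse by 22.
Every other assignment is strictly worse.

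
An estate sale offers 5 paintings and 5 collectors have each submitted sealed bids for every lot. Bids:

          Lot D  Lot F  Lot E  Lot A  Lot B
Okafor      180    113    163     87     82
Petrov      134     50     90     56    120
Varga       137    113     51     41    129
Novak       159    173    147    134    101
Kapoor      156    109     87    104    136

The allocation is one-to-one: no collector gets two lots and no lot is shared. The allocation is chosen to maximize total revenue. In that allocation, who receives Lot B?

Optimal: Okafor→Lot E ($163), Petrov→Lot D ($134), Varga→Lot B ($129), Novak→Lot F ($173), Kapoor→Lot A ($104) — total 163+134+129+173+104 = $703.
Column-greedy (each lot in turn goes to its best remaining collector) gives $676, worse by 27.
Swapping Varga↔Kapoor (Varga→Lot A $41, Kapoor→Lot B $136) loses 56.
Every other assignment is strictly worse.
Varga's own top lot is Lot D ($137), but forcing Varga→Lot D and reassigning the rest optimally gives only $697 — worse by 6.

Varga receives Lot B.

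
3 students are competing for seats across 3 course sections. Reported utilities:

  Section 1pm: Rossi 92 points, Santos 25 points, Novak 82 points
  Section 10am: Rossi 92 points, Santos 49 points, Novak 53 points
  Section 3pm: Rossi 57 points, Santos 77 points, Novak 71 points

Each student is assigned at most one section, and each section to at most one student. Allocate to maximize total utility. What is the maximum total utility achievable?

This is the linear assignment problem.
Optimal: Rossi→Section 10am (92 points), Santos→Section 3pm (77 points), Novak→Section 1pm (82 points) — total 92+77+82 = 251 points.
Row-greedy (each student in turn takes its best remaining section) gives 222 points, worse by 29.
Swapping Rossi↔Santos (Rossi→Section 3pm 57 points, Santos→Section 10am 49 points) loses 63.

Maximum total: 251 points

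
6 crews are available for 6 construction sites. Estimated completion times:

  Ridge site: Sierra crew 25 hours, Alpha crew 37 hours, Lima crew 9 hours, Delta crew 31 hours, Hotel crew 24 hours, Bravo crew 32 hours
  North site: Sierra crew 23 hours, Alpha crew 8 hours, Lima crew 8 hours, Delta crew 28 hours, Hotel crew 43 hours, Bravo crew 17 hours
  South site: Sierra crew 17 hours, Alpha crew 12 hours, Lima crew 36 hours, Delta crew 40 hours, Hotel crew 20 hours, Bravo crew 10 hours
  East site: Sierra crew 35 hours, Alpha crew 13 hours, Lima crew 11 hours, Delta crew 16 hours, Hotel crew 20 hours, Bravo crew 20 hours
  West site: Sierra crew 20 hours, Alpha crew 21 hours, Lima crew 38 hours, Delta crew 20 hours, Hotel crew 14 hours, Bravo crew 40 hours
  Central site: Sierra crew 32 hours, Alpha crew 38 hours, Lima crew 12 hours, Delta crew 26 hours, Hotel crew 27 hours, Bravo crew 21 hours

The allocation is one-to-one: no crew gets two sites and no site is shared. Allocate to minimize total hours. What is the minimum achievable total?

Minimum total: 85 hours

This is a one-to-one assignment (minimum-cost bipartite matching).
Optimal: Sierra crew→Ridge site (25 hours), Alpha crew→North site (8 hours), Lima crew→Central site (12 hours), Delta crew→East site (16 hours), Hotel crew→West site (14 hours), Bravo crew→South site (10 hours) — total 25+8+12+16+14+10 = 85 hours.
Column-greedy (each site in turn goes to its cheapest remaining crew) gives 89 hours, worse by 4.
Swapping Delta crew↔Hotel crew (Delta crew→West site 20 hours, Hotel crew→East site 20 hours) adds 10.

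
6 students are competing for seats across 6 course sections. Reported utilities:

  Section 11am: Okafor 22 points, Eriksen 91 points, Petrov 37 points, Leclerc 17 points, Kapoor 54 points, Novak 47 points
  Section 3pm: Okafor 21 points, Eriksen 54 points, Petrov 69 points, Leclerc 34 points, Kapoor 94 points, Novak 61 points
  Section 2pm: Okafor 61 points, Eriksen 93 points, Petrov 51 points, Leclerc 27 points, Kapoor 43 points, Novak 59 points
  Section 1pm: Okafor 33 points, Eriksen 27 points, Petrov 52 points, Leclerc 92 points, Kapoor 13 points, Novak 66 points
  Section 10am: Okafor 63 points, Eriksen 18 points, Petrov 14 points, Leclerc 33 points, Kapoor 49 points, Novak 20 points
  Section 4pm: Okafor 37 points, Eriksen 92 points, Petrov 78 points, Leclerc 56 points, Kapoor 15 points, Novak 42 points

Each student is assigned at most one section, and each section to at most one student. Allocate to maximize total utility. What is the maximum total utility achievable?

Max total: 477 points

Treat this as an assignment problem: match each student to one section.
Optimal: Okafor→Section 10am (63 points), Eriksen→Section 11am (91 points), Petrov→Section 4pm (78 points), Leclerc→Section 1pm (92 points), Kapoor→Section 3pm (94 points), Novak→Section 2pm (59 points) — total 63+91+78+92+94+59 = 477 points.
Max-entry greedy (repeatedly take the single best remaining cell) gives 467 points, worse by 10.
Next-best assignment: Okafor→Section 10am, Eriksen→Section 2pm, Petrov→Section 4pm, Leclerc→Section 1pm, Kapoor→Section 3pm, Novak→Section 11am = 467 points.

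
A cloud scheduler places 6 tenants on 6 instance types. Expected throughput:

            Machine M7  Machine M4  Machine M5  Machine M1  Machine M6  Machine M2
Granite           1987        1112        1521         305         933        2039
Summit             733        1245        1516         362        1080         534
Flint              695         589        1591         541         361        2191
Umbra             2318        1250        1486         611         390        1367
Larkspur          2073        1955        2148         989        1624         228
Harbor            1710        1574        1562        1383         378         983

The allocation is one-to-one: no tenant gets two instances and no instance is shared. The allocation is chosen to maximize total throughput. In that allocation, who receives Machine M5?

Treat this as an assignment problem: match each tenant to one instance.
Optimal: Granite→Machine M5 (1521 ops/s), Summit→Machine M6 (1080 ops/s), Flint→Machine M2 (2191 ops/s), Umbra→Machine M7 (2318 ops/s), Larkspur→Machine M4 (1955 ops/s), Harbor→Machine M1 (1383 ops/s) — total 1521+1080+2191+2318+1955+1383 = 10448 ops/s.
Column-greedy (each instance in turn goes to its best remaining tenant) gives 10366 ops/s, worse by 82.
Swapping Granite↔Harbor (Granite→Machine M1 305 ops/s, Harbor→Machine M5 1562 ops/s) loses 1037.
Every other assignment is strictly worse.
Granite's own top instance is Machine M2 (2039 ops/s), but forcing Granite→Machine M2 and reassigning the rest optimally gives only 10366 ops/s — worse by 82.

Granite receives Machine M5.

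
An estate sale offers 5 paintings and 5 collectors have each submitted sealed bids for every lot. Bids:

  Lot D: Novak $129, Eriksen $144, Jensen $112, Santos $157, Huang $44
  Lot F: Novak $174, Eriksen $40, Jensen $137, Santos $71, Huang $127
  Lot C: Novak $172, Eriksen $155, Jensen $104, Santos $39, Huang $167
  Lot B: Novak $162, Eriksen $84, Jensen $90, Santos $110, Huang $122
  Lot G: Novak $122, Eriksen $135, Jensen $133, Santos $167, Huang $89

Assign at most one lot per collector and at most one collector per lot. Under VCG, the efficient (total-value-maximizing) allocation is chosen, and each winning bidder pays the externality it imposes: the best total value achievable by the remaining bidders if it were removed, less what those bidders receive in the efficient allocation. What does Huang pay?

Efficient allocation: Novak→Lot B ($162), Eriksen→Lot D ($144), Jensen→Lot F ($137), Santos→Lot G ($167), Huang→Lot C ($167); total welfare W = $777.
Huang receives Lot C at value $167, so the others get W − 167 = $610.
Without Huang: best allocation of the remaining 4 bidders over all 5 lots is Novak→Lot B ($162), Eriksen→Lot C ($155), Jensen→Lot F ($137), Santos→Lot G ($167), total $621.
VCG payment = (others' best without Huang) − (others' welfare with Huang) = 621 − 610 = $11.

Huang pays $11.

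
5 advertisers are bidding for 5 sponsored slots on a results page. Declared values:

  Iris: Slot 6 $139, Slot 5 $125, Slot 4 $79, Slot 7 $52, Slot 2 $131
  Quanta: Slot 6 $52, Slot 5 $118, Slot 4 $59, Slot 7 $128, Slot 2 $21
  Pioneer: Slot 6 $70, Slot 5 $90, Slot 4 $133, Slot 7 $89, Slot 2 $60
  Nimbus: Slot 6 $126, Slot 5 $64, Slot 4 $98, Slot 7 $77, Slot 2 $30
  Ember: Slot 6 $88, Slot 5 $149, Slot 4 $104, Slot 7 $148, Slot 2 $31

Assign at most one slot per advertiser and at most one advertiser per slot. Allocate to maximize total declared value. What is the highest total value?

Maximum total: $667

Optimal: Iris→Slot 2 ($131), Quanta→Slot 7 ($128), Pioneer→Slot 4 ($133), Nimbus→Slot 6 ($126), Ember→Slot 5 ($149) — total 131+128+133+126+149 = $667.
Max-entry greedy (repeatedly take the single best remaining cell) gives $579, worse by 88.
Swapping Pioneer↔Iris (Pioneer→Slot 2 $60, Iris→Slot 4 $79) loses 125.
No other one-to-one assignment exceeds $667.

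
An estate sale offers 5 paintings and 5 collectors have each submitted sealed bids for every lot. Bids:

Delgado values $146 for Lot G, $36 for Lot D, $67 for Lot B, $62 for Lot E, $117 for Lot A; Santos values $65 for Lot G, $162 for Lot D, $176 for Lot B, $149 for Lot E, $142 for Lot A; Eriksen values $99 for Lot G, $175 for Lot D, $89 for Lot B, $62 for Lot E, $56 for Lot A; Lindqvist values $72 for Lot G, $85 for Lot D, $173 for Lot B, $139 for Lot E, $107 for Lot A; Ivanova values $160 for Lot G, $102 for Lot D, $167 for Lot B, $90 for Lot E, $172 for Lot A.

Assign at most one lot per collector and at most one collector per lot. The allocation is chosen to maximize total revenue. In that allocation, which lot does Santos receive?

Santos receives Lot E.

Optimal: Delgado→Lot G ($146), Santos→Lot E ($149), Eriksen→Lot D ($175), Lindqvist→Lot B ($173), Ivanova→Lot A ($172) — total 146+149+175+173+172 = $815.
Next-best assignment: Delgado→Lot G, Santos→Lot B, Eriksen→Lot D, Lindqvist→Lot E, Ivanova→Lot A = $808.
Swapping Ivanova↔Delgado (Ivanova→Lot G $160, Delgado→Lot A $117) loses 41.
Santos's own top lot is Lot B ($176), but forcing Santos→Lot B and reassigning the rest optimally gives only $808 — worse by 7.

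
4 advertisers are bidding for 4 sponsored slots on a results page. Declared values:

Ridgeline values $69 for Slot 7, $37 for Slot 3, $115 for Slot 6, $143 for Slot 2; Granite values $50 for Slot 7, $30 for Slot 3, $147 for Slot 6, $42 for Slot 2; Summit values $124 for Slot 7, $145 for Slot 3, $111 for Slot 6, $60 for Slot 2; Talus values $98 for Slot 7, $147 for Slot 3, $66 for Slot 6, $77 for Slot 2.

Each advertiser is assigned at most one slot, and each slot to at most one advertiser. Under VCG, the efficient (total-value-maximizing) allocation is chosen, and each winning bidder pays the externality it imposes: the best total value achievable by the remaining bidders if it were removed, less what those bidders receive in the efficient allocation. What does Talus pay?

Talus pays $21.

Efficient allocation: Ridgeline→Slot 2 ($143), Granite→Slot 6 ($147), Summit→Slot 7 ($124), Talus→Slot 3 ($147); total welfare W = $561.
Talus receives Slot 3 at value $147, so the others get W − 147 = $414.
Without Talus: best allocation of the remaining 3 bidders over all 4 slots is Ridgeline→Slot 2 ($143), Granite→Slot 6 ($147), Summit→Slot 3 ($145), total $435.
VCG payment = (others' best without Talus) − (others' welfare with Talus) = 435 − 414 = $21.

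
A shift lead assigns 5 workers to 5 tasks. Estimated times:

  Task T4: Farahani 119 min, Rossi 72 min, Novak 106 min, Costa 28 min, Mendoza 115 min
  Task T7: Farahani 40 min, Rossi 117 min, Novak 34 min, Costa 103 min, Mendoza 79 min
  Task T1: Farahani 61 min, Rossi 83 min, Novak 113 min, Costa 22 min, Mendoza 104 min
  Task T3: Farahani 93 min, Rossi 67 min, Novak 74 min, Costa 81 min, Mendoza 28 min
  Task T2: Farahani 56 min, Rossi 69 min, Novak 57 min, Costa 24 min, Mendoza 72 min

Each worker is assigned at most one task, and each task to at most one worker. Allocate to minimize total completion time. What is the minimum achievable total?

Optimal: Farahani→Task T2 (56 min), Rossi→Task T4 (72 min), Novak→Task T7 (34 min), Costa→Task T1 (22 min), Mendoza→Task T3 (28 min) — total 56+72+34+22+28 = 212 min.
Column-greedy (each task in turn goes to its cheapest remaining worker) gives 220 min, worse by 8.
Swapping Mendoza↔Rossi (Mendoza→Task T4 115 min, Rossi→Task T3 67 min) adds 82.
Every other assignment is strictly worse.

Min total: 212 min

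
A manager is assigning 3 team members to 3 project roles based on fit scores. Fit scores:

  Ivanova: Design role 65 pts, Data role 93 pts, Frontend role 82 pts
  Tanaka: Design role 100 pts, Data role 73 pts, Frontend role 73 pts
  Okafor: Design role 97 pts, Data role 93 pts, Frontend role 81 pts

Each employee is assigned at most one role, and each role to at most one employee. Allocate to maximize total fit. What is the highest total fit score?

Optimal: Ivanova→Frontend role (82 pts), Tanaka→Design role (100 pts), Okafor→Data role (93 pts) — total 82+100+93 = 275 pts.
Max-entry greedy (repeatedly take the single best remaining cell) gives 274 pts, worse by 1.
Swapping Tanaka↔Okafor (Tanaka→Data role 73 pts, Okafor→Design role 97 pts) loses 23.

Max total: 275 pts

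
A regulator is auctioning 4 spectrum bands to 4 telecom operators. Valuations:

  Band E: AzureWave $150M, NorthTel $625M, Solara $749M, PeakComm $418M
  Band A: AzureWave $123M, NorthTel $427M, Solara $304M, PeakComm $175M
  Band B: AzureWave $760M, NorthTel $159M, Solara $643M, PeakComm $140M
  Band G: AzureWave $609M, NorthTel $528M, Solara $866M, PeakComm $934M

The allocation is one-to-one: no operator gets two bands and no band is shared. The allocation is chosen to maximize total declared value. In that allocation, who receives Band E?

Solara receives Band E.

Optimal: AzureWave→Band B ($760M), NorthTel→Band A ($427M), Solara→Band E ($749M), PeakComm→Band G ($934M) — total 760+427+749+934 = $2870M.
Next-best assignment: AzureWave→Band B, NorthTel→Band E, Solara→Band A, PeakComm→Band G = $2623M.
Checked against all permutations: $2870M is optimal.
Solara's own top band is Band G ($866M), but forcing Solara→Band G and reassigning the rest optimally gives only $2471M — worse by 399.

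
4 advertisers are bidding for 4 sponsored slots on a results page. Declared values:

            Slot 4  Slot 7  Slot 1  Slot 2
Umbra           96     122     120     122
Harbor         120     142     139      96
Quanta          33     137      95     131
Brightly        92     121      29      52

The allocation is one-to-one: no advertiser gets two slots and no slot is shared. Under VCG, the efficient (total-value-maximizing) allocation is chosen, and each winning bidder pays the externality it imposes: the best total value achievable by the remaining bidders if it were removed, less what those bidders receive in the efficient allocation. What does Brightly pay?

Brightly pays $27.

Efficient allocation: Umbra→Slot 1 ($120), Harbor→Slot 4 ($120), Quanta→Slot 2 ($131), Brightly→Slot 7 ($121); total welfare W = $492.
Brightly receives Slot 7 at value $121, so the others get W − 121 = $371.
Without Brightly: best allocation of the remaining 3 bidders over all 4 slots is Umbra→Slot 2 ($122), Harbor→Slot 1 ($139), Quanta→Slot 7 ($137), total $398.
VCG payment = (others' best without Brightly) − (others' welfare with Brightly) = 398 − 371 = $27.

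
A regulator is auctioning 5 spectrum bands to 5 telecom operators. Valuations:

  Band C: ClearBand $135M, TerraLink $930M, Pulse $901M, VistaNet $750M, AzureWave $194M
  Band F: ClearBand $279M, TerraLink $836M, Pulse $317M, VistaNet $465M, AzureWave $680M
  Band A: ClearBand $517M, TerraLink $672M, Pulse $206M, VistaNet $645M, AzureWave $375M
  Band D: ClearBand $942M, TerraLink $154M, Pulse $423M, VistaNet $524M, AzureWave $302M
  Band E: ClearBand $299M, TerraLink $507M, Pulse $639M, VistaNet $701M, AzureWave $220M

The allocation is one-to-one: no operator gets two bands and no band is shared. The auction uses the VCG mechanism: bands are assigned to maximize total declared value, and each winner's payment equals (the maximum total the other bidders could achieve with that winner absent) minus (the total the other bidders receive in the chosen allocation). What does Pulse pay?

Pulse pays $258M.

Efficient allocation: ClearBand→Band D ($942M), TerraLink→Band A ($672M), Pulse→Band C ($901M), VistaNet→Band E ($701M), AzureWave→Band F ($680M); total welfare W = $3896M.
Pulse receives Band C at value $901M, so the others get W − 901 = $2995M.
Without Pulse: best allocation of the remaining 4 bidders over all 5 bands is ClearBand→Band D ($942M), TerraLink→Band C ($930M), VistaNet→Band E ($701M), AzureWave→Band F ($680M), total $3253M.
VCG payment = (others' best without Pulse) − (others' welfare with Pulse) = 3253 − 2995 = $258M.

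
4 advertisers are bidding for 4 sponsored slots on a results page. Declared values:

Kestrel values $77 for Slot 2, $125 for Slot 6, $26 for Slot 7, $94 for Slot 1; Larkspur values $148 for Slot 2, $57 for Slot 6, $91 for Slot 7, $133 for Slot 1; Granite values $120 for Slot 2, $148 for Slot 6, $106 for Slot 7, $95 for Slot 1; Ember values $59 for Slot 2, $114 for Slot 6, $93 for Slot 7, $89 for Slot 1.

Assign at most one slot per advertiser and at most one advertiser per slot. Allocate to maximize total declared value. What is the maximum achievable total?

Optimal: Kestrel→Slot 1 ($94), Larkspur→Slot 2 ($148), Granite→Slot 6 ($148), Ember→Slot 7 ($93) — total 94+148+148+93 = $483.
Row-greedy (each advertiser in turn takes its best remaining slot) gives $468, worse by 15.

Maximum total: $483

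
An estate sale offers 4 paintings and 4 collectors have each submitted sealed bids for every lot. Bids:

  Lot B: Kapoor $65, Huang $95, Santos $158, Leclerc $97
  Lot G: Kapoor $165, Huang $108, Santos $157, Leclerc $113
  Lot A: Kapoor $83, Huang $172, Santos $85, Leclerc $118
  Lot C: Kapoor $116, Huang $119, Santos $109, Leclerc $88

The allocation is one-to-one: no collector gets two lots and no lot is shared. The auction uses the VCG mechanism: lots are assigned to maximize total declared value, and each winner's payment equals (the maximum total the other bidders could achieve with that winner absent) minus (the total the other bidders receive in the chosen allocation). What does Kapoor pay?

Kapoor pays $25.

Efficient allocation: Kapoor→Lot G ($165), Huang→Lot A ($172), Santos→Lot B ($158), Leclerc→Lot C ($88); total welfare W = $583.
Kapoor receives Lot G at value $165, so the others get W − 165 = $418.
Without Kapoor: best allocation of the remaining 3 bidders over all 4 lots is Huang→Lot A ($172), Santos→Lot B ($158), Leclerc→Lot G ($113), total $443.
VCG payment = (others' best without Kapoor) − (others' welfare with Kapoor) = 443 − 418 = $25.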